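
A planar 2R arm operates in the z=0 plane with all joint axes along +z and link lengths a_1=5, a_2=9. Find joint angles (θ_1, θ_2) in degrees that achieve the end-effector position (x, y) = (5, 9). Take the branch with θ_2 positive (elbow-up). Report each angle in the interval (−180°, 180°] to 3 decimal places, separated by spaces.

0.000 90.000

cos θ_2 = (106.0000−5²−9²)/(2·5·9) = 0.0000; θ_2 = 90.0000° (elbow-up)
β = atan2(9.0000,5.0000) = 60.9454°; ψ = atan2(9.0000,5.0000) = 60.9454°
θ_1 = β − ψ = 0.0000°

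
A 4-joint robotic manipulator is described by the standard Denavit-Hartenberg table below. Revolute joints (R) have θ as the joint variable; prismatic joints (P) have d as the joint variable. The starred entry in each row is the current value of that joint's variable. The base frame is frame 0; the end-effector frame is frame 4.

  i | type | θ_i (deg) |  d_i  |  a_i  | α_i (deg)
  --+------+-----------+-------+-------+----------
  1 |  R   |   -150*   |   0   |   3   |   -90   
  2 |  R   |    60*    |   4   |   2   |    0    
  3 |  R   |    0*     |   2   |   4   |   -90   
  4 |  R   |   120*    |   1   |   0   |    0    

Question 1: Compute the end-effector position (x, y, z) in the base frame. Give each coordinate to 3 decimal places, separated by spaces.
after link 1: o_1 = (-2.5981, -1.5000, 0.0000)
after link 2: o_2 = (-1.4641, -5.4641, -1.7321)
after link 3: o_3 = (-2.1962, -8.1962, -5.1962)
after link 4: o_4 = (-1.4462, -7.7631, -5.6962)

-1.446 -7.763 -5.696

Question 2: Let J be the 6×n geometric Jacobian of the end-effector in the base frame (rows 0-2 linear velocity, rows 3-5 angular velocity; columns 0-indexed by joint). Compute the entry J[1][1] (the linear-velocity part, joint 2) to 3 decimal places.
axis z_1 = (0.5000,-0.8660,0.0000); lever o_n−o_1 = (1.1519,-6.2631,-5.6962)
cross product → J_v[:, 1] = (4.9330,2.8481,-2.1340)
J_ω[:, 1] = z_1
entry J[1][1] = 2.8481

2.848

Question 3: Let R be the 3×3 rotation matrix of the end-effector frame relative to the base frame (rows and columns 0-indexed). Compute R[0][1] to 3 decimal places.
0.625

End-effector y-axis (col 1 of R) = (0.6250,-0.2165,0.7500)
R[0][1] = 0.6250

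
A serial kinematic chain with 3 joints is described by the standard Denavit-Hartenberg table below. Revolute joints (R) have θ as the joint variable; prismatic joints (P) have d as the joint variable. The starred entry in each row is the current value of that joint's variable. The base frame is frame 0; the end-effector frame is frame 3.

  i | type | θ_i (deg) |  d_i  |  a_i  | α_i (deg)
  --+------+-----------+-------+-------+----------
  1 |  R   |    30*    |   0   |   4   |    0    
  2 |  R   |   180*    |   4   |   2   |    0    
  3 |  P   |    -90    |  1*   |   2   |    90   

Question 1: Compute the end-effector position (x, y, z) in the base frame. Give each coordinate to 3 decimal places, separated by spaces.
0.732 2.732 5.000

after link 1: o_1 = (3.4641, 2.0000, 0.0000)
after link 2: o_2 = (1.7321, 1.0000, 4.0000)
after link 3: o_3 = (0.7321, 2.7321, 5.0000)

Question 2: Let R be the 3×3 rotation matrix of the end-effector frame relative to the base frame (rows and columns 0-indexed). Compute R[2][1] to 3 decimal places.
1.000

End-effector y-axis (col 1 of R) = (-0.0000,-0.0000,1.0000)
R[2][1] = 1.0000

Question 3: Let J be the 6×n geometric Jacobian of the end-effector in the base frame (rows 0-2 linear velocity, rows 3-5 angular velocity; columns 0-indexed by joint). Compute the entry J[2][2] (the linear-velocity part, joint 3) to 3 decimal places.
1.000

prismatic axis z_2 = (0.0000,0.0000,1.0000)
J_v[:, 2] = z_2; J_ω[:, 2] = (0,0,0)
entry J[2][2] = 1.0000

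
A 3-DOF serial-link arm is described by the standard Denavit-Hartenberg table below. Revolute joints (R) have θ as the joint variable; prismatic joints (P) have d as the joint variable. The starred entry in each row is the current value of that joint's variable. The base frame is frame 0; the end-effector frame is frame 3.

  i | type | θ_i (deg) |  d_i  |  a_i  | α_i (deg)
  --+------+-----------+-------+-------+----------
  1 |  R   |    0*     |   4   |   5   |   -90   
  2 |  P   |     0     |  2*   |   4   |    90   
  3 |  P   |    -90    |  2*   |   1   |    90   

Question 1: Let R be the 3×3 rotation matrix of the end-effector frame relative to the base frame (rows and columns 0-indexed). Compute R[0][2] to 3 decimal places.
-1.000

End-effector z-axis (col 2 of R) = (-1.0000,-0.0000,0.0000)
R[0][2] = -1.0000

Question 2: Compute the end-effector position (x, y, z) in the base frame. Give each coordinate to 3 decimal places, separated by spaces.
after link 1: o_1 = (5.0000, 0.0000, 4.0000)
after link 2: o_2 = (9.0000, 2.0000, 4.0000)
after link 3: o_3 = (9.0000, 1.0000, 6.0000)

9.000 1.000 6.000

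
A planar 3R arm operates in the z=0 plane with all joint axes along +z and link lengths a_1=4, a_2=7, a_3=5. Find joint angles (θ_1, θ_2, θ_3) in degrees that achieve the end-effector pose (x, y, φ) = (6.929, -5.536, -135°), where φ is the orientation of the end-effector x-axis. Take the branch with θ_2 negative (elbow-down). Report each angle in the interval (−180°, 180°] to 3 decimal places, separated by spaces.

wrist centre = target − a_3·(cos φ, sin φ) = (10.4645, -2.0005)
cos θ_2 = (113.5083−4²−7²)/(2·4·7) = 0.8662; θ_2 = -29.9777° (elbow-down)
β = atan2(-2.0005,10.4645) = -10.8224°; ψ = atan2(-3.4976,10.0635) = -19.1652°
θ_1 = β − ψ = 8.3427°
θ_3 = φ − θ_1 − θ_2 = -113.3650° (wrapped to (-180°,180°])

8.343 -29.978 -113.365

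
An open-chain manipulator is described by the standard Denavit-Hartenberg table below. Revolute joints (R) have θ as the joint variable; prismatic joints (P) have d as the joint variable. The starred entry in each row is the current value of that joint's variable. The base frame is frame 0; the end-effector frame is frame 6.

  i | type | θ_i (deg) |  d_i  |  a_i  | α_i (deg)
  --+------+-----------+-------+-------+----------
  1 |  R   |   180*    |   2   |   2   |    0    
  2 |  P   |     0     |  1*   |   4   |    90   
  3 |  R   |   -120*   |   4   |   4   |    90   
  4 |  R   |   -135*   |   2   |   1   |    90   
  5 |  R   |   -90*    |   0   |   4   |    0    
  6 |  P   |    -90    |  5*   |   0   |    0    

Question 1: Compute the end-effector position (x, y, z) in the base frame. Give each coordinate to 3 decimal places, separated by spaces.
after link 1: o_1 = (-2.0000, 0.0000, 2.0000)
after link 2: o_2 = (-6.0000, 0.0000, 3.0000)
after link 3: o_3 = (-4.0000, 4.0000, -0.4641)
after link 4: o_4 = (-2.6215, 3.2929, 1.1483)
after link 5: o_5 = (-6.0856, 3.2929, -0.8517)
after link 6: o_6 = (-7.8534, 6.8284, 2.2101)

-7.853 6.828 2.210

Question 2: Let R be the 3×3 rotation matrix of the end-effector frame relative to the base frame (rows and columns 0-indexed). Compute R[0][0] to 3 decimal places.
0.354

End-effector x-axis (col 0 of R) = (0.3536,0.7071,-0.6124)
R[0][0] = 0.3536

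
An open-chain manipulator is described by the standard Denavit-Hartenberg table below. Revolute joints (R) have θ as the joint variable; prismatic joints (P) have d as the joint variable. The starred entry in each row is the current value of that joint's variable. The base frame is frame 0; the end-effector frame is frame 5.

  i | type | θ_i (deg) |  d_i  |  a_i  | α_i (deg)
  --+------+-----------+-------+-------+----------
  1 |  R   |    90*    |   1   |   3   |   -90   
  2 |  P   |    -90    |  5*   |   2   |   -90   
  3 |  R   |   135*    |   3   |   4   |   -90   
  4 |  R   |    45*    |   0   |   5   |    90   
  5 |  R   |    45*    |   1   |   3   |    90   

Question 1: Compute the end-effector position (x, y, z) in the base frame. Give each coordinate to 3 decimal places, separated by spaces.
0.389 1.672 -5.389

after link 1: o_1 = (0.0000, 3.0000, 1.0000)
after link 2: o_2 = (-5.0000, 3.0000, 3.0000)
after link 3: o_3 = (-2.1716, 6.0000, 0.1716)
after link 4: o_4 = (0.3284, 2.4645, -2.3284)
after link 5: o_5 = (0.3891, 1.6716, -5.3891)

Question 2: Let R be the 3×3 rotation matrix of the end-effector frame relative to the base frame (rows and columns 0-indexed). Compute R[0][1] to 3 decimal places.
0.500

End-effector y-axis (col 1 of R) = (0.5000,0.7071,-0.5000)
R[0][1] = 0.5000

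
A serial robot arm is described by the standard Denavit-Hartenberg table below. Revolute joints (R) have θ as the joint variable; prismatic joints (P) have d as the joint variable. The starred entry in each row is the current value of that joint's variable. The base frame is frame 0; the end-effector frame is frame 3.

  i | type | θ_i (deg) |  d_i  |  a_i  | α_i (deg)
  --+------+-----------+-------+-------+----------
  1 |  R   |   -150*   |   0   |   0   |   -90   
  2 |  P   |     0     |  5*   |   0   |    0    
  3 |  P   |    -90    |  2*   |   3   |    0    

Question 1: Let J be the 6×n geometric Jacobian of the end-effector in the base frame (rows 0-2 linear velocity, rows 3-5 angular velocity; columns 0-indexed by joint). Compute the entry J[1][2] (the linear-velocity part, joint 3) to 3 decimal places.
-0.866

prismatic axis z_2 = (0.5000,-0.8660,0.0000)
J_v[:, 2] = z_2; J_ω[:, 2] = (0,0,0)
entry J[1][2] = -0.8660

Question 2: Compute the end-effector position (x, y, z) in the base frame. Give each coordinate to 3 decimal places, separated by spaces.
after link 1: o_1 = (0.0000, 0.0000, 0.0000)
after link 2: o_2 = (2.5000, -4.3301, 0.0000)
after link 3: o_3 = (3.5000, -6.0622, 3.0000)

3.500 -6.062 3.000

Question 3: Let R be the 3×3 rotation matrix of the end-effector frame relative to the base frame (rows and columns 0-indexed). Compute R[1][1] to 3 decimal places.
-0.500

End-effector y-axis (col 1 of R) = (-0.8660,-0.5000,-0.0000)
R[1][1] = -0.5000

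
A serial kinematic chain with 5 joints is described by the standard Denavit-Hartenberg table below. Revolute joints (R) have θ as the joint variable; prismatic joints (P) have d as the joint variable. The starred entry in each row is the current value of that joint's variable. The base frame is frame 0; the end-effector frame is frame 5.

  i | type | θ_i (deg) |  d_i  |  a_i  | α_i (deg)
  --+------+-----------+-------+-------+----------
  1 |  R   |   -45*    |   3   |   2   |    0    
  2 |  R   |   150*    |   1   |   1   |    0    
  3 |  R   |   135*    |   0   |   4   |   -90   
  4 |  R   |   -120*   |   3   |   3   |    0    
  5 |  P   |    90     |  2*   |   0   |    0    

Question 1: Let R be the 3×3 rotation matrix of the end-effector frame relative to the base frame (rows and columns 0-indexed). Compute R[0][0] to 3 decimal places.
End-effector x-axis (col 0 of R) = (-0.4330,-0.7500,0.5000)
R[0][0] = -0.4330

-0.433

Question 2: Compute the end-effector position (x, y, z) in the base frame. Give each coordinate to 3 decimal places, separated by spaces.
after link 1: o_1 = (1.4142, -1.4142, 3.0000)
after link 2: o_2 = (1.1554, -0.4483, 4.0000)
after link 3: o_3 = (-0.8446, -3.9124, 4.0000)
after link 4: o_4 = (2.5035, -4.1134, 6.5981)
after link 5: o_5 = (4.2355, -5.1134, 6.5981)

4.236 -5.113 6.598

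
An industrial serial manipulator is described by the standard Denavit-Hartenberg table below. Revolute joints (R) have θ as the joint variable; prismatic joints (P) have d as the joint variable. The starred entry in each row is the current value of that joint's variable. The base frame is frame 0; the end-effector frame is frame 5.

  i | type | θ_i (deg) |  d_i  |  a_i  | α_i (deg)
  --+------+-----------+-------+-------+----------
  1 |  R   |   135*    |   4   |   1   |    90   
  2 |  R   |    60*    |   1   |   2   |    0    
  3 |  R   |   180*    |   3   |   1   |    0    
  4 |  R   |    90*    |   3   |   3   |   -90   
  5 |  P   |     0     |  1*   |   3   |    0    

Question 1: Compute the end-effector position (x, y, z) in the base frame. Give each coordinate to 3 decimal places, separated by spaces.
after link 1: o_1 = (-0.7071, 0.7071, 4.0000)
after link 2: o_2 = (-0.7071, 2.1213, 5.7321)
after link 3: o_3 = (1.7678, 3.8891, 4.8660)
after link 4: o_4 = (2.0520, 7.8475, 3.3660)
after link 5: o_5 = (-0.1387, 10.0382, 2.7321)

-0.139 10.038 2.732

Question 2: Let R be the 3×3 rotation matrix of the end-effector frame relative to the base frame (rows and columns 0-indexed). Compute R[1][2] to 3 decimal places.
End-effector z-axis (col 2 of R) = (-0.3536,0.3536,0.8660)
R[1][2] = 0.3536

0.354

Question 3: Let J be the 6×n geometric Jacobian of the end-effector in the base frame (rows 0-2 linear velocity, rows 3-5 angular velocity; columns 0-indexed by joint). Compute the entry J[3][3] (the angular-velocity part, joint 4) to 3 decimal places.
0.707

axis z_3 = (0.7071,0.7071,0.0000); lever o_n−o_3 = (-1.9065,6.1491,-2.1340)
cross product → J_v[:, 3] = (-1.5089,1.5089,5.6962)
J_ω[:, 3] = z_3
entry J[3][3] = 0.7071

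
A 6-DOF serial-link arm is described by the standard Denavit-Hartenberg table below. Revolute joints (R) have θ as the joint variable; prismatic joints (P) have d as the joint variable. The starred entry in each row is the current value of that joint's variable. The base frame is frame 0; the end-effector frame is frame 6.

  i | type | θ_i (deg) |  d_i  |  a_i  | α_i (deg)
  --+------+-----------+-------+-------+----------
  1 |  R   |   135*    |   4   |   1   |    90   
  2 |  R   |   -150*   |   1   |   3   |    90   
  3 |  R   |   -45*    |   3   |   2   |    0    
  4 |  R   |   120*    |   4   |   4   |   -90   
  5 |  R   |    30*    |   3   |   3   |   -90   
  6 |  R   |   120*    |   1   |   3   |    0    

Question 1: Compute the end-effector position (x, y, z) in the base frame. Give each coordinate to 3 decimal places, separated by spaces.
after link 1: o_1 = (-0.7071, 0.7071, 4.0000)
after link 2: o_2 = (1.8371, -0.4229, 2.5000)
after link 3: o_3 = (2.7638, -3.3496, 4.3910)
after link 4: o_4 = (7.5440, -2.6657, 7.3374)
after link 5: o_5 = (7.9745, 1.5509, 7.1511)
after link 6: o_6 = (7.4809, -1.3640, 6.0286)

7.481 -1.364 6.029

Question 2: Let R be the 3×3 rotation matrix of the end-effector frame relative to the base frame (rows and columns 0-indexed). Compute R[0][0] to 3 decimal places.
End-effector x-axis (col 0 of R) = (0.0778,-0.9863,-0.1457)
R[0][0] = 0.0778

0.078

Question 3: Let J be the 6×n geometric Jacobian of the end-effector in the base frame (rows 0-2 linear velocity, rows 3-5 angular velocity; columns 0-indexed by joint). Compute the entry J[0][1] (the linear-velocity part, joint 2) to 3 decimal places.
1.434

axis z_1 = (0.7071,0.7071,0.0000); lever o_n−o_1 = (8.1880,-2.0711,2.0286)
cross product → J_v[:, 1] = (1.4345,-1.4345,-7.2543)
J_ω[:, 1] = z_1
entry J[0][1] = 1.4345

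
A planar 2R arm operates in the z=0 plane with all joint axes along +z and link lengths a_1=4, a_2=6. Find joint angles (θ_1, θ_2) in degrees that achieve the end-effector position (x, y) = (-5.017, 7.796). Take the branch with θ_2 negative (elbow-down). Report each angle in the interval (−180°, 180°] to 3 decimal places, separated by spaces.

149.991 -44.989

cos θ_2 = (85.9479−4²−6²)/(2·4·6) = 0.7072; θ_2 = -44.9886° (elbow-down)
β = atan2(7.7960,-5.0170) = 122.7627°; ψ = atan2(-4.2418,8.2435) = -27.2287°
θ_1 = β − ψ = 149.9914°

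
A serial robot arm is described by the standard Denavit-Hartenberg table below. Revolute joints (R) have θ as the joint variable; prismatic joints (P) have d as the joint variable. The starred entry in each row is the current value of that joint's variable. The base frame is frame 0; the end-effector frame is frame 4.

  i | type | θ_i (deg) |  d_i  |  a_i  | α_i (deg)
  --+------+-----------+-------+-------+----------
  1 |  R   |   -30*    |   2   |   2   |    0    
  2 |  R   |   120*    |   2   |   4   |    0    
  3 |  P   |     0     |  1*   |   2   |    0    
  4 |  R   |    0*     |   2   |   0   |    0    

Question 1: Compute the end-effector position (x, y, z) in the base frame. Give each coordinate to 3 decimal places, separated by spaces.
after link 1: o_1 = (1.7321, -1.0000, 2.0000)
after link 2: o_2 = (1.7321, 3.0000, 4.0000)
after link 3: o_3 = (1.7321, 5.0000, 5.0000)
after link 4: o_4 = (1.7321, 5.0000, 7.0000)

1.732 5.000 7.000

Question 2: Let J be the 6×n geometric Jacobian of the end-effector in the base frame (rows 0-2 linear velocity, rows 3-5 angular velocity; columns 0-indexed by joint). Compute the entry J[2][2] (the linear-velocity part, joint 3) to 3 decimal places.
prismatic axis z_2 = (0.0000,0.0000,1.0000)
J_v[:, 2] = z_2; J_ω[:, 2] = (0,0,0)
entry J[2][2] = 1.0000

1.000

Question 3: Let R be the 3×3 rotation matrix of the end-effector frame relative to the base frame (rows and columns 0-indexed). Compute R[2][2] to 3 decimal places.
End-effector z-axis (col 2 of R) = (0.0000,0.0000,1.0000)
R[2][2] = 1.0000

1.000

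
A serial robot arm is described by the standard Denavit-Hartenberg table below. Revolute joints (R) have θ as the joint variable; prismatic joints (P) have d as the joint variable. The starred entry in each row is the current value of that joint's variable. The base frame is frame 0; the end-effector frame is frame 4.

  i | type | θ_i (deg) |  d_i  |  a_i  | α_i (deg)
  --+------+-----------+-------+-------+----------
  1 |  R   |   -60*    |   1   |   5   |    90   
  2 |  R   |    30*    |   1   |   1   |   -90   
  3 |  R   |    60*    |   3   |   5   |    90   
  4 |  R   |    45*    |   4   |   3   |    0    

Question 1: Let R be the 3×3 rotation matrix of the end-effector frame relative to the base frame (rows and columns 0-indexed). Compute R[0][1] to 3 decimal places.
-0.860

End-effector y-axis (col 1 of R) = (-0.8602,0.2652,0.4356)
R[0][1] = -0.8602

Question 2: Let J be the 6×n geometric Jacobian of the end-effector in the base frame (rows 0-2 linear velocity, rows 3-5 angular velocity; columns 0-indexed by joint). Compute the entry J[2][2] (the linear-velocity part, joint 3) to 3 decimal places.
-2.084

axis z_2 = (-0.2500,0.4330,0.8660); lever o_n−o_2 = (5.3704,-0.9674,7.9476)
cross product → J_v[:, 2] = (4.2792,6.6378,-2.0836)
J_ω[:, 2] = z_2
entry J[2][2] = -2.0836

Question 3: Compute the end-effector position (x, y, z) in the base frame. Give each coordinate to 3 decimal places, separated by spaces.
after link 1: o_1 = (2.5000, -4.3301, 1.0000)
after link 2: o_2 = (2.0670, -5.5801, 1.5000)
after link 3: o_3 = (6.1495, -3.9910, 5.3481)
after link 4: o_4 = (7.4374, -6.5475, 9.4476)

7.437 -6.547 9.448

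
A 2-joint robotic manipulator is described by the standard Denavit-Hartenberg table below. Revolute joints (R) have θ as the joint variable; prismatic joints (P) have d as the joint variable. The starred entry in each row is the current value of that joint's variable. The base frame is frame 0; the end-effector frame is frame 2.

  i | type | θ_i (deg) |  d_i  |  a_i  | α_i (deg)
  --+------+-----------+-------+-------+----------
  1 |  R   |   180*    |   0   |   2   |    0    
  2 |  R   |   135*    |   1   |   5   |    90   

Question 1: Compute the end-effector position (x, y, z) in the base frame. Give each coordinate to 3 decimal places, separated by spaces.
1.536 -3.536 1.000

after link 1: o_1 = (-2.0000, 0.0000, 0.0000)
after link 2: o_2 = (1.5355, -3.5355, 1.0000)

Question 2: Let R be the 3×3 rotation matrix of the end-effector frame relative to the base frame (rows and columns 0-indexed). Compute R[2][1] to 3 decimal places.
1.000

End-effector y-axis (col 1 of R) = (0.0000,0.0000,1.0000)
R[2][1] = 1.0000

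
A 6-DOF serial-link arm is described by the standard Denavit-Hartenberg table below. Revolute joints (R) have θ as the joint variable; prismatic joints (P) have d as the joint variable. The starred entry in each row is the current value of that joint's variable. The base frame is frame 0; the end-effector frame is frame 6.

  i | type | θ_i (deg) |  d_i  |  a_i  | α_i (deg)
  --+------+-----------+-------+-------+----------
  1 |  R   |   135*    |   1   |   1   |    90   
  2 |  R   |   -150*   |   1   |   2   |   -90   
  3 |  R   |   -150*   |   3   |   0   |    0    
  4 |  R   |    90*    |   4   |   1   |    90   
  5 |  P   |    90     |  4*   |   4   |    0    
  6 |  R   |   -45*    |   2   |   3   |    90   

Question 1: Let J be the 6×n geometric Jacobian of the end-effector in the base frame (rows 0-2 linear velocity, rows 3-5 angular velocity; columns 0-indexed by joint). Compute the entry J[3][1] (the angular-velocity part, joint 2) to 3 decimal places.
axis z_1 = (0.7071,0.7071,0.0000); lever o_n−o_1 = (-0.9008,10.3805,-10.5457)
cross product → J_v[:, 1] = (-7.4569,7.4569,7.9770)
J_ω[:, 1] = z_1
entry J[3][1] = 0.7071

0.707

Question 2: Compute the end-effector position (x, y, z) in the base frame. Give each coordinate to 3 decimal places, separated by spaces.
-1.608 11.088 -9.546

after link 1: o_1 = (-0.7071, 0.7071, 1.0000)
after link 2: o_2 = (1.2247, 0.1895, 0.0000)
after link 3: o_3 = (0.1641, 1.2501, -2.5981)
after link 4: o_4 = (-0.3316, 2.9705, -6.3122)
after link 5: o_5 = (-2.4529, 7.9203, -8.0442)
after link 6: o_6 = (-1.6079, 11.0876, -9.5457)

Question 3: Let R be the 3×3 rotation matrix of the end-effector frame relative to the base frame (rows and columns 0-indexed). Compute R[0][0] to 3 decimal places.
0.400

End-effector x-axis (col 0 of R) = (0.3995,0.4665,-0.7891)
R[0][0] = 0.3995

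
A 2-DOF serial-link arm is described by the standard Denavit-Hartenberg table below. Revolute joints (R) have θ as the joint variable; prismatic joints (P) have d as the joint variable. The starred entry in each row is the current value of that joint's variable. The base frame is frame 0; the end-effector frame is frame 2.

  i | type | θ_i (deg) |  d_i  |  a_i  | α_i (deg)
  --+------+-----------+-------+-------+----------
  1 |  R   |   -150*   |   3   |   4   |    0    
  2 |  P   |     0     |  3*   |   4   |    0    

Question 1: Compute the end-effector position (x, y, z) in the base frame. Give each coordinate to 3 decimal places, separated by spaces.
after link 1: o_1 = (-3.4641, -2.0000, 3.0000)
after link 2: o_2 = (-6.9282, -4.0000, 6.0000)

-6.928 -4.000 6.000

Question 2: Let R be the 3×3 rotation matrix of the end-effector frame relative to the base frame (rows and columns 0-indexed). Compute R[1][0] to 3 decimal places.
-0.500

End-effector x-axis (col 0 of R) = (-0.8660,-0.5000,0.0000)
R[1][0] = -0.5000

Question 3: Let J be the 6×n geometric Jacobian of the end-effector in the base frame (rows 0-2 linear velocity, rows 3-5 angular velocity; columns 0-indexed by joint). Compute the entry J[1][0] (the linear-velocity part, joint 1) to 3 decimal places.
-6.928

axis z_0 = ẑ; lever o_n−o_0 = (-6.9282,-4.0000,6.0000)
cross product → J_v[:, 0] = (4.0000,-6.9282,0.0000)
J_ω[:, 0] = z_0
entry J[1][0] = -6.9282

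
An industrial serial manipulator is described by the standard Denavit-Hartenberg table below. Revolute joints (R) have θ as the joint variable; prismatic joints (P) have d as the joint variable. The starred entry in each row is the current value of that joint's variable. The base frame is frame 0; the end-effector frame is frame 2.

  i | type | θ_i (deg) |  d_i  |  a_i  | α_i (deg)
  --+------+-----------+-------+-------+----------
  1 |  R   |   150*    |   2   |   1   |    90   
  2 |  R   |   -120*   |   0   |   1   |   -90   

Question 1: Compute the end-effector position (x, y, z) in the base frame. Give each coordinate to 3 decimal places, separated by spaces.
-0.433 0.250 1.134

after link 1: o_1 = (-0.8660, 0.5000, 2.0000)
after link 2: o_2 = (-0.4330, 0.2500, 1.1340)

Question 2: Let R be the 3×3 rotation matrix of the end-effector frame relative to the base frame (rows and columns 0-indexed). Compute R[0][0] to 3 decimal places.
0.433

End-effector x-axis (col 0 of R) = (0.4330,-0.2500,-0.8660)
R[0][0] = 0.4330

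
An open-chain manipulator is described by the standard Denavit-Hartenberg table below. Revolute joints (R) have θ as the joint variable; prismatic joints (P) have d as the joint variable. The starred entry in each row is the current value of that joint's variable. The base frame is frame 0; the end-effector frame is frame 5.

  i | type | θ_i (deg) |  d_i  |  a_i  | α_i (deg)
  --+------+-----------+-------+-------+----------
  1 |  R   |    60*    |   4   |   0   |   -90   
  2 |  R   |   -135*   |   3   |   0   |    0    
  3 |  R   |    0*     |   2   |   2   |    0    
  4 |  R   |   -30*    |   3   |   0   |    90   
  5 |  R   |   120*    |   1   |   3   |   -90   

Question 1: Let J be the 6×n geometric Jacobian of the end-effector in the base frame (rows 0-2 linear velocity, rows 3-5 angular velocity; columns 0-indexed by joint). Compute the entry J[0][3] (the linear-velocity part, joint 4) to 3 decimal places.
-0.677

axis z_3 = (-0.8660,0.5000,0.0000); lever o_n−o_3 = (-4.2530,3.8297,-1.3542)
cross product → J_v[:, 3] = (-0.6771,-1.1727,-1.1901)
J_ω[:, 3] = z_3
entry J[0][3] = -0.6771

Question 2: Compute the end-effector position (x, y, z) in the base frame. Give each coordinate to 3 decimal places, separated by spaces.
-9.290 5.105 4.060

after link 1: o_1 = (0.0000, 0.0000, 4.0000)
after link 2: o_2 = (-2.5981, 1.5000, 4.0000)
after link 3: o_3 = (-5.0372, 1.2753, 5.4142)
after link 4: o_4 = (-7.6353, 2.7753, 5.4142)
after link 5: o_5 = (-9.2903, 5.1049, 4.0601)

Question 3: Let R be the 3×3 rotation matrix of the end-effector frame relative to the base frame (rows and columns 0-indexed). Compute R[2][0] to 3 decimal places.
-0.129

End-effector x-axis (col 0 of R) = (-0.5085,0.8513,-0.1294)
R[2][0] = -0.1294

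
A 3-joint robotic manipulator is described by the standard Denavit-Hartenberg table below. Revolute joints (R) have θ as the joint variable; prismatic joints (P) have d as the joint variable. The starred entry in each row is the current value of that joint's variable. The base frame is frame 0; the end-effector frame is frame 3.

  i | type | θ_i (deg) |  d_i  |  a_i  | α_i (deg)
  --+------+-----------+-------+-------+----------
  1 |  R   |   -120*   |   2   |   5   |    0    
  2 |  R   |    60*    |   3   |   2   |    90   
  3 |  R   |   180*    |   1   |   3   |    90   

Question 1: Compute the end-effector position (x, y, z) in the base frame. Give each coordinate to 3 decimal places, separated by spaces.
after link 1: o_1 = (-2.5000, -4.3301, 2.0000)
after link 2: o_2 = (-1.5000, -6.0622, 5.0000)
after link 3: o_3 = (-3.8660, -3.9641, 5.0000)

-3.866 -3.964 5.000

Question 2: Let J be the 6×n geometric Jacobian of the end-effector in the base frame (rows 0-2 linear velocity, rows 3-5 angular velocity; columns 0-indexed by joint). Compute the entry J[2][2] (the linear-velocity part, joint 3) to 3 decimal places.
axis z_2 = (-0.8660,-0.5000,0.0000); lever o_n−o_2 = (-2.3660,2.0981,0.0000)
cross product → J_v[:, 2] = (-0.0000,-0.0000,-3.0000)
J_ω[:, 2] = z_2
entry J[2][2] = -3.0000

-3.000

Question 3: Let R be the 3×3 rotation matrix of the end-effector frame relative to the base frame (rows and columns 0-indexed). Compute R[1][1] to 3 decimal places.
End-effector y-axis (col 1 of R) = (-0.8660,-0.5000,0.0000)
R[1][1] = -0.5000

-0.500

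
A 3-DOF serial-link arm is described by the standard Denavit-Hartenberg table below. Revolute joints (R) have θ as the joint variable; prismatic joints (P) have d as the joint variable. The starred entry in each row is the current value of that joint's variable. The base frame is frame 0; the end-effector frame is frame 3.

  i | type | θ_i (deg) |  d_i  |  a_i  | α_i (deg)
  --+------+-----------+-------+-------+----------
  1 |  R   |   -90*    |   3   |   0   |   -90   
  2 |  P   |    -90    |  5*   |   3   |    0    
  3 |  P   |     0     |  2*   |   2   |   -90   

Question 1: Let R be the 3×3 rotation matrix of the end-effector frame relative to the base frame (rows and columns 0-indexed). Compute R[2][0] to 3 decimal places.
End-effector x-axis (col 0 of R) = (-0.0000,-0.0000,1.0000)
R[2][0] = 1.0000

1.000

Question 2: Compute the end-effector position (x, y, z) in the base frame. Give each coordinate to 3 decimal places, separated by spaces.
after link 1: o_1 = (0.0000, 0.0000, 3.0000)
after link 2: o_2 = (5.0000, 0.0000, 6.0000)
after link 3: o_3 = (7.0000, 0.0000, 8.0000)

7.000 0.000 8.000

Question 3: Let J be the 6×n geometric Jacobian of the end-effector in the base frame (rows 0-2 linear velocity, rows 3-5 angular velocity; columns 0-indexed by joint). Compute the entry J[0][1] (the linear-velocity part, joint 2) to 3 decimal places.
prismatic axis z_1 = (1.0000,0.0000,0.0000)
J_v[:, 1] = z_1; J_ω[:, 1] = (0,0,0)
entry J[0][1] = 1.0000

1.000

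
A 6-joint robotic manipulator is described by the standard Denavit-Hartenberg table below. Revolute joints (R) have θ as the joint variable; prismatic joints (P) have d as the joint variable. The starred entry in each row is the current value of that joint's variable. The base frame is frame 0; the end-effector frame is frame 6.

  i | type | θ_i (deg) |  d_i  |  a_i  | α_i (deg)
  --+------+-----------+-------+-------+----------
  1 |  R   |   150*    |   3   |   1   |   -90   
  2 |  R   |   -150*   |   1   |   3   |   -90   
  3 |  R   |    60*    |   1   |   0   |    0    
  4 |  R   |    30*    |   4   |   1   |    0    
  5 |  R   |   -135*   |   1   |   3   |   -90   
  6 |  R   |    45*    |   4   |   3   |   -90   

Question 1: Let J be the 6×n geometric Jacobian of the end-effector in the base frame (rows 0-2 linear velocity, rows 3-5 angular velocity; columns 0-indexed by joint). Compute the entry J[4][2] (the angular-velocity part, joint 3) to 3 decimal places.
axis z_2 = (-0.4330,0.2500,0.8660); lever o_n−o_2 = (3.2613,-1.6438,6.5839)
cross product → J_v[:, 2] = (3.0695,5.6753,-0.1036)
J_ω[:, 2] = z_2
entry J[4][2] = 0.2500

0.250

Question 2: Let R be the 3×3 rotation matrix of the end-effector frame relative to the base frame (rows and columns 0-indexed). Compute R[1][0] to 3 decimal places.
End-effector x-axis (col 0 of R) = (0.4312,-0.8263,-0.3624)
R[1][0] = -0.8263

-0.826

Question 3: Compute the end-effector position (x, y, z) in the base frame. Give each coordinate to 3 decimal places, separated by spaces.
after link 1: o_1 = (-0.8660, 0.5000, 3.0000)
after link 2: o_2 = (0.8840, -1.6651, 4.5000)
after link 3: o_3 = (0.4510, -1.4151, 5.3660)
after link 4: o_4 = (-0.7811, 0.4510, 8.8301)
after link 5: o_5 = (-0.6838, -2.0547, 10.7568)
after link 6: o_6 = (4.1453, -3.3089, 11.0839)

4.145 -3.309 11.084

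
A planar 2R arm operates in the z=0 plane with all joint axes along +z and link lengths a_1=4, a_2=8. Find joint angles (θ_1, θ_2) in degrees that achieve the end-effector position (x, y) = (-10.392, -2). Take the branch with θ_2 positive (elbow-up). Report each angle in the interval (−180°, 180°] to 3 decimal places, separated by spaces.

149.996 60.007

cos θ_2 = (111.9937−4²−8²)/(2·4·8) = 0.4999; θ_2 = 60.0065° (elbow-up)
β = atan2(-2.0000,-10.3920) = -169.1063°; ψ = atan2(6.9287,7.9992) = 40.8981°
θ_1 = β − ψ = -210.0044°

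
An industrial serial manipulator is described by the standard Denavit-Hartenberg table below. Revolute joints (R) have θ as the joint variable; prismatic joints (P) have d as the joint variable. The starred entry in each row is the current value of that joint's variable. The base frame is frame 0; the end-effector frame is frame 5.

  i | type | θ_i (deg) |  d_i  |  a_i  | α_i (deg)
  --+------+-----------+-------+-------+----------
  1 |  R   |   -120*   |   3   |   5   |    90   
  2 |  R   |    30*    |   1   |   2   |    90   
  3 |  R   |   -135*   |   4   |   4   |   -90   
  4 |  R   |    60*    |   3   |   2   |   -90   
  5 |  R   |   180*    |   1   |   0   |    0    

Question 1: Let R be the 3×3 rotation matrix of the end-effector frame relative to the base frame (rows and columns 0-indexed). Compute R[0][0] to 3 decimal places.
-0.676

End-effector x-axis (col 0 of R) = (-0.6758,-0.4634,-0.5732)
R[0][0] = -0.6758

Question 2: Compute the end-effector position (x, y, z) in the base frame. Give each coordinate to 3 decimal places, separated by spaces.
after link 1: o_1 = (-2.5000, -4.3301, 3.0000)
after link 2: o_2 = (-4.2321, -5.3301, 4.0000)
after link 3: o_3 = (-1.5578, -6.3551, -0.8783)
after link 4: o_4 = (0.7123, -8.0799, 1.3288)
after link 5: o_5 = (0.0418, -8.0165, 2.0680)

0.042 -8.017 2.068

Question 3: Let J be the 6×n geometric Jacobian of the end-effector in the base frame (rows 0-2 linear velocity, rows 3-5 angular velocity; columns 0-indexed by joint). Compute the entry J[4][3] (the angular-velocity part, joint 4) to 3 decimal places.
axis z_3 = (0.3062,-0.8839,0.3536); lever o_n−o_3 = (1.5996,-1.6615,2.9463)
cross product → J_v[:, 3] = (-2.0168,-0.3366,0.9052)
J_ω[:, 3] = z_3
entry J[4][3] = -0.8839

-0.884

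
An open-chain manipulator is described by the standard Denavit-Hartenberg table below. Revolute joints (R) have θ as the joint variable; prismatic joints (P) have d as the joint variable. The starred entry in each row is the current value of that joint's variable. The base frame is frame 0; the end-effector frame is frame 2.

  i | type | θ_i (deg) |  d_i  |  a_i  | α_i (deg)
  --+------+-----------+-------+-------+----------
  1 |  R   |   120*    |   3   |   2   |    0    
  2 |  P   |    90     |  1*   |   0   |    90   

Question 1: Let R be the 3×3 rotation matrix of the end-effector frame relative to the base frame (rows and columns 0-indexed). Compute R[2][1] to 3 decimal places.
End-effector y-axis (col 1 of R) = (0.0000,-0.0000,1.0000)
R[2][1] = 1.0000

1.000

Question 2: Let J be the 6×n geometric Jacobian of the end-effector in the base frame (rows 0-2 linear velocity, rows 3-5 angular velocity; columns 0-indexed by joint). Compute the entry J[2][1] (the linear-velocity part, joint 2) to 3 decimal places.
prismatic axis z_1 = (0.0000,0.0000,1.0000)
J_v[:, 1] = z_1; J_ω[:, 1] = (0,0,0)
entry J[2][1] = 1.0000

1.000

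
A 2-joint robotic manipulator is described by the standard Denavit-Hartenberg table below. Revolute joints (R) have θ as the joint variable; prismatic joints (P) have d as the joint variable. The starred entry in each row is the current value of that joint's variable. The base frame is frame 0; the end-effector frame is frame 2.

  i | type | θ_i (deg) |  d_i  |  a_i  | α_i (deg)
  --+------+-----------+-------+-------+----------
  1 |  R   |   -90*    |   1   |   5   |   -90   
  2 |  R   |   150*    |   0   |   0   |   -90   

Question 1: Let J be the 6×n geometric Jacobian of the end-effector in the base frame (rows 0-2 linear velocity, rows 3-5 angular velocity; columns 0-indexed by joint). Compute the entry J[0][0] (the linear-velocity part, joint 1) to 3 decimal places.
5.000

axis z_0 = ẑ; lever o_n−o_0 = (0.0000,-5.0000,1.0000)
cross product → J_v[:, 0] = (5.0000,0.0000,-0.0000)
J_ω[:, 0] = z_0
entry J[0][0] = 5.0000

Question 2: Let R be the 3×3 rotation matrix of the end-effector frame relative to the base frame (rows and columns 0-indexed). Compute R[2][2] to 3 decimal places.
End-effector z-axis (col 2 of R) = (-0.0000,0.5000,0.8660)
R[2][2] = 0.8660

0.866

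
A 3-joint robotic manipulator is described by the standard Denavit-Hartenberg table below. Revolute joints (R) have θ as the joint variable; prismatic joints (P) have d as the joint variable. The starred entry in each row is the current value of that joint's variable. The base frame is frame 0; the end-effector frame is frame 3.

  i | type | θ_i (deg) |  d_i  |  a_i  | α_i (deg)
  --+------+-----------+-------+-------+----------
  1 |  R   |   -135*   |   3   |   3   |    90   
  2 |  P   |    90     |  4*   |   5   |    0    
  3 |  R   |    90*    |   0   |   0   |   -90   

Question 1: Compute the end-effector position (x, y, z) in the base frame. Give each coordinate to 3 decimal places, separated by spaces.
after link 1: o_1 = (-2.1213, -2.1213, 3.0000)
after link 2: o_2 = (-4.9497, 0.7071, 8.0000)
after link 3: o_3 = (-4.9497, 0.7071, 8.0000)

-4.950 0.707 8.000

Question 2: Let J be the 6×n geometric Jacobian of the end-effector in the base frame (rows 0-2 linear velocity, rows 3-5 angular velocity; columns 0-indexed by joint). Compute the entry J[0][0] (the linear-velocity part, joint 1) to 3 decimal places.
-0.707

axis z_0 = ẑ; lever o_n−o_0 = (-4.9497,0.7071,8.0000)
cross product → J_v[:, 0] = (-0.7071,-4.9497,0.0000)
J_ω[:, 0] = z_0
entry J[0][0] = -0.7071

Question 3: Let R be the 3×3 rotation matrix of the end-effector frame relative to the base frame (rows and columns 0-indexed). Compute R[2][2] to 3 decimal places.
End-effector z-axis (col 2 of R) = (-0.0000,0.0000,-1.0000)
R[2][2] = -1.0000

-1.000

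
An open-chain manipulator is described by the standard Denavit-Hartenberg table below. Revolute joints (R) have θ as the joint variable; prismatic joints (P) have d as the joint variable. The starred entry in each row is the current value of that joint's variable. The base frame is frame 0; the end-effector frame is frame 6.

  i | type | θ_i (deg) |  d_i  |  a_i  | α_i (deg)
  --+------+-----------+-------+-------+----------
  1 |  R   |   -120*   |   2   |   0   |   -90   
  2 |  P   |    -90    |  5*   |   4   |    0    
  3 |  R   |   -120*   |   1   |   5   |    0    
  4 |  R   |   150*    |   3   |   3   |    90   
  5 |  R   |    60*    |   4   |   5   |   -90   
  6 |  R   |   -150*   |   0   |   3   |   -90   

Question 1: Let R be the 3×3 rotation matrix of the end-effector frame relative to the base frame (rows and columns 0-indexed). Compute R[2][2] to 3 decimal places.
End-effector z-axis (col 2 of R) = (0.6875,0.3248,0.6495)
R[2][2] = 0.6495

0.650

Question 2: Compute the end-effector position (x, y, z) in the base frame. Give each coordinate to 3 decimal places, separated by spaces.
after link 1: o_1 = (0.0000, 0.0000, 2.0000)
after link 2: o_2 = (4.3301, -2.5000, 6.0000)
after link 3: o_3 = (7.3612, 0.7500, 3.5000)
after link 4: o_4 = (9.2093, -2.0490, 6.0981)
after link 5: o_5 = (14.0663, -2.2966, 10.2631)
after link 6: o_6 = (13.0921, 0.5159, 9.8881)

13.092 0.516 9.888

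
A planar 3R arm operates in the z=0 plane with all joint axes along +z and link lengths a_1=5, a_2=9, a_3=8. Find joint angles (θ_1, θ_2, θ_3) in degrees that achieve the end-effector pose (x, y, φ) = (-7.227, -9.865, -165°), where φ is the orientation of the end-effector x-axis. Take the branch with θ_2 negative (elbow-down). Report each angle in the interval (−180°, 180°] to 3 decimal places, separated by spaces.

0.000 -119.997 -45.003

wrist centre = target − a_3·(cos φ, sin φ) = (0.5004, -7.7944)
cos θ_2 = (61.0038−5²−9²)/(2·5·9) = -0.5000; θ_2 = -119.9972° (elbow-down)
β = atan2(-7.7944,0.5004) = -86.3266°; ψ = atan2(-7.7944,0.5004) = -86.3268°
θ_1 = β − ψ = 0.0002°
θ_3 = φ − θ_1 − θ_2 = -45.0030° (wrapped to (-180°,180°])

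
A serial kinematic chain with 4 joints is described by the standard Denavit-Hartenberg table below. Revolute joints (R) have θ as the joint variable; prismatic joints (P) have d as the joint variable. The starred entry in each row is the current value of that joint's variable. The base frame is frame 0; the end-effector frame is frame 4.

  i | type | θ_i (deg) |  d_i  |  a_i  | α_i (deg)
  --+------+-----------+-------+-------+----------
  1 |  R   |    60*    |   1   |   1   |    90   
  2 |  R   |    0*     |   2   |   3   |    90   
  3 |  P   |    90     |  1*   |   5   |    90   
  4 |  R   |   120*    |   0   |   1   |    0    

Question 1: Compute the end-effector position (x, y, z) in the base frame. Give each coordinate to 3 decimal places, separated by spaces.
7.629 0.214 -0.866

after link 1: o_1 = (0.5000, 0.8660, 1.0000)
after link 2: o_2 = (3.7321, 2.4641, 1.0000)
after link 3: o_3 = (8.0622, -0.0359, 0.0000)
after link 4: o_4 = (7.6292, 0.2141, -0.8660)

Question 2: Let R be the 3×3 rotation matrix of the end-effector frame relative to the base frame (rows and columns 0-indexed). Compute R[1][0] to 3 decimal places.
0.250

End-effector x-axis (col 0 of R) = (-0.4330,0.2500,-0.8660)
R[1][0] = 0.2500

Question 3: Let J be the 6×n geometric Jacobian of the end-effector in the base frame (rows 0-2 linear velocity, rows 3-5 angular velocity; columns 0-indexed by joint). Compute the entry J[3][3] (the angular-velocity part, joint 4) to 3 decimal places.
axis z_3 = (0.5000,0.8660,-0.0000); lever o_n−o_3 = (-0.4330,0.2500,-0.8660)
cross product → J_v[:, 3] = (-0.7500,0.4330,0.5000)
J_ω[:, 3] = z_3
entry J[3][3] = 0.5000

0.500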